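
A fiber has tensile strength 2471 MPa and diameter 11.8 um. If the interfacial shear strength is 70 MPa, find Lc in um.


Lc = sigma_f * d / (2 * tau_i) = 2471 * 11.8 / (2 * 70) = 208.3 um

208.3 um


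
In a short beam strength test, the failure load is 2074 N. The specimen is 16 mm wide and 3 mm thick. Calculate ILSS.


ILSS = 3F/(4bh) = 3*2074/(4*16*3) = 32.41 MPa

32.41 MPa


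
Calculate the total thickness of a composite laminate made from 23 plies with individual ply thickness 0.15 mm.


h = n * t_ply = 23 * 0.15 = 3.45 mm

3.45 mm


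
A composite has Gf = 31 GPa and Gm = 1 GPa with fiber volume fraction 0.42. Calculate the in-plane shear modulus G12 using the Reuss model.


1/G12 = Vf/Gf + (1-Vf)/Gm = 0.42/31 + 0.58/1
G12 = 1.68 GPa

1.68 GPa


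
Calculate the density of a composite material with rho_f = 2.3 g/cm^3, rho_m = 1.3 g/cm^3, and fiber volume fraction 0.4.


rho_c = rho_f*Vf + rho_m*(1-Vf) = 2.3*0.4 + 1.3*0.6 = 1.7 g/cm^3

1.7 g/cm^3


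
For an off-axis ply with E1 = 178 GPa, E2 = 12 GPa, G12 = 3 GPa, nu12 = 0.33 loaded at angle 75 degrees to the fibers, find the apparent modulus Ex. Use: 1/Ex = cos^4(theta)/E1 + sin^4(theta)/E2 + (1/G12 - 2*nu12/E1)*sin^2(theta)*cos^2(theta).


cos^4(75) = 0.004487, sin^4(75) = 0.870513, sin^2(75)*cos^2(75) = 0.0625
1/G12 - 2*nu12/E1 = 1/3 - 2*0.33/178 = 0.329625 GPa^-1
1/Ex = 0.004487/178 + 0.870513/12 + 0.329625*0.0625 = 0.0931695 GPa^-1
Ex = 10.73 GPa

10.73 GPa


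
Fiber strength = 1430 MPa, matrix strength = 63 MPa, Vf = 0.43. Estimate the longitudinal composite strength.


sigma_1 = sigma_f*Vf + sigma_m*(1-Vf) = 1430*0.43 + 63*0.57 = 650.8 MPa

650.8 MPa


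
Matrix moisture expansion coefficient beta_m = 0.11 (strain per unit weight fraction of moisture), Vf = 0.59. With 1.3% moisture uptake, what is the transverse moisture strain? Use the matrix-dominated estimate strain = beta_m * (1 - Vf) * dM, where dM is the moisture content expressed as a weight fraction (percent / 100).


dM = 1.3/100 = 0.013
strain = beta_m * (1-Vf) * dM = 0.11 * 0.41 * 0.013 = 0.0005863

0.0005863


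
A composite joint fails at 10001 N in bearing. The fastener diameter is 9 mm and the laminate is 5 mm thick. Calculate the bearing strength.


sigma_br = F/(d*h) = 10001/(9*5) = 222.2 MPa

222.2 MPa


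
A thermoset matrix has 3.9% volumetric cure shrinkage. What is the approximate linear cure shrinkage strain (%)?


Linear shrinkage ≈ vol_shrink/3 = 3.9/3 = 1.3%

1.3%


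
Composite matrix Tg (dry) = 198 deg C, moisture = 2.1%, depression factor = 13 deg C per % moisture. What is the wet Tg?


Tg_wet = Tg_dry - k*moisture = 198 - 13*2.1 = 170.7 deg C

170.7 deg C


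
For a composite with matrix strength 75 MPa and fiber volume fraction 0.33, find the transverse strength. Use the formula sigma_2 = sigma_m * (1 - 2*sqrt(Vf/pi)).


factor = 1 - 2*sqrt(0.33/pi) = 0.3518
sigma_2 = 75 * 0.3518 = 26.38 MPa

26.38 MPa


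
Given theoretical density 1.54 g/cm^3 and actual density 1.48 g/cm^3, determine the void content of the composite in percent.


Void% = (rho_theo - rho_actual)/rho_theo * 100 = (1.54 - 1.48)/1.54 * 100 = 3.9%

3.9%


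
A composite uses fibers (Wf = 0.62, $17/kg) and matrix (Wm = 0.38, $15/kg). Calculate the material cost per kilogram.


Cost = cost_f*Wf + cost_m*Wm = 17*0.62 + 15*0.38 = $16.24/kg

$16.24/kg


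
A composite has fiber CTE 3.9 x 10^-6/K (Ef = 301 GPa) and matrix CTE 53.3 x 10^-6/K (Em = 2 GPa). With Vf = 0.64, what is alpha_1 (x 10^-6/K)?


E1 = Ef*Vf + Em*(1-Vf) = 193.36
alpha_1 = (alpha_f*Ef*Vf + alpha_m*Em*(1-Vf))/E1 = 4.08 x 10^-6/K

4.08 x 10^-6/K


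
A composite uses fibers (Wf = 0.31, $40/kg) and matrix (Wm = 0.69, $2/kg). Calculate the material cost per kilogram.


Cost = cost_f*Wf + cost_m*Wm = 40*0.31 + 2*0.69 = $13.78/kg

$13.78/kg


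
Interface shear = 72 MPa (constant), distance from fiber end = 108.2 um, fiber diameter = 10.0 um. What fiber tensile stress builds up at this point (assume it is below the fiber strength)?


Force balance: sigma_f * (pi*d^2/4) = tau * (pi*d) * x  ->  sigma_f = 4 * tau * x / d
sigma_f = 4 * 72 * 108.2 / 10.0 = 3116.2 MPa

3116.2 MPa


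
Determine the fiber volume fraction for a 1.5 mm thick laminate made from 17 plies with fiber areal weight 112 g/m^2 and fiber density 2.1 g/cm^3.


Vf = n * FAW / (rho_f * h * 1000) = 17 * 112 / (2.1 * 1.5 * 1000) = 0.6044

0.6044


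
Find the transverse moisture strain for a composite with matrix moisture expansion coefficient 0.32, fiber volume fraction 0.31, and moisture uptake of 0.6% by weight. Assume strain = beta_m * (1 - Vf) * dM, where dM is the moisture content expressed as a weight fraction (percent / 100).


dM = 0.6/100 = 0.006
strain = beta_m * (1-Vf) * dM = 0.32 * 0.69 * 0.006 = 0.0013248

0.0013248


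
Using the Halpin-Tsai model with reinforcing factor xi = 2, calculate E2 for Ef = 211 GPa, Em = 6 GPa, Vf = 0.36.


eta = (Ef/Em - 1)/(Ef/Em + xi) = (35.1667 - 1)/(35.1667 + 2) = 0.9193
E2 = Em*(1+xi*eta*Vf)/(1-eta*Vf) = 14.9 GPa

14.9 GPa


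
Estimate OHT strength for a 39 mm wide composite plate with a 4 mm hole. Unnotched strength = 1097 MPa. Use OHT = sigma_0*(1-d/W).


OHT = sigma_0*(1-d/W) = 1097*(1-4/39) = 984.5 MPa

984.5 MPa


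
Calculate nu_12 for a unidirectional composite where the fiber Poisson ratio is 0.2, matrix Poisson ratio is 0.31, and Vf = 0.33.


nu_12 = nu_f*Vf + nu_m*(1-Vf) = 0.2*0.33 + 0.31*0.67 = 0.2737

0.2737


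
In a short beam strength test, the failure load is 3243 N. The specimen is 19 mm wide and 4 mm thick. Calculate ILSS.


ILSS = 3F/(4bh) = 3*3243/(4*19*4) = 32.0 MPa

32.0 MPa


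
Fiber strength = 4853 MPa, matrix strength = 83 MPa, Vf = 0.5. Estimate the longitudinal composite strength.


sigma_1 = sigma_f*Vf + sigma_m*(1-Vf) = 4853*0.5 + 83*0.5 = 2468.0 MPa

2468.0 MPa


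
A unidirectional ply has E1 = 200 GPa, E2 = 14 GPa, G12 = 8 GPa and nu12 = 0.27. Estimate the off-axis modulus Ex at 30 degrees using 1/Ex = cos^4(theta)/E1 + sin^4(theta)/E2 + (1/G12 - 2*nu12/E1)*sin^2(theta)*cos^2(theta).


cos^4(30) = 0.5625, sin^4(30) = 0.0625, sin^2(30)*cos^2(30) = 0.1875
1/G12 - 2*nu12/E1 = 1/8 - 2*0.27/200 = 0.1223 GPa^-1
1/Ex = 0.5625/200 + 0.0625/14 + 0.1223*0.1875 = 0.030208 GPa^-1
Ex = 33.1 GPa

33.1 GPa


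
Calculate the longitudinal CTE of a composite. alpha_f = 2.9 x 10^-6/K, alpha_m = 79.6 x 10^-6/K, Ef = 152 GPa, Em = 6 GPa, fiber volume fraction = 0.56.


E1 = Ef*Vf + Em*(1-Vf) = 87.76
alpha_1 = (alpha_f*Ef*Vf + alpha_m*Em*(1-Vf))/E1 = 5.21 x 10^-6/K

5.21 x 10^-6/K


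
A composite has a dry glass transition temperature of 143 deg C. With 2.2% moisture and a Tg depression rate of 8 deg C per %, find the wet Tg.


Tg_wet = Tg_dry - k*moisture = 143 - 8*2.2 = 125.4 deg C

125.4 deg C


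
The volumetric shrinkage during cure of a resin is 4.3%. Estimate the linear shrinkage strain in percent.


Linear shrinkage ≈ vol_shrink/3 = 4.3/3 = 1.433%

1.433%


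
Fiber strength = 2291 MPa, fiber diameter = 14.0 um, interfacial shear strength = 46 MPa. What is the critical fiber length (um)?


Lc = sigma_f * d / (2 * tau_i) = 2291 * 14.0 / (2 * 46) = 348.6 um

348.6 um


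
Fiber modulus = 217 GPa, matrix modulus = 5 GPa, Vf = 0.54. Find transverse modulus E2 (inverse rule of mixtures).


1/E2 = Vf/Ef + (1-Vf)/Em = 0.54/217 + 0.46/5
E2 = 10.58 GPa

10.58 GPa


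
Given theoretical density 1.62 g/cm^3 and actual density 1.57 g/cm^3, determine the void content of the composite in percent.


Void% = (rho_theo - rho_actual)/rho_theo * 100 = (1.62 - 1.57)/1.62 * 100 = 3.09%

3.09%


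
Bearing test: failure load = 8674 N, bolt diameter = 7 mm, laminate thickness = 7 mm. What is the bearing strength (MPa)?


sigma_br = F/(d*h) = 8674/(7*7) = 177.0 MPa

177.0 MPa


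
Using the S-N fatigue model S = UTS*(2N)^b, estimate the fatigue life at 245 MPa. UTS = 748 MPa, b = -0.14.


N = 0.5 * (S/UTS)^(1/b) = 0.5 * (245/748)^(1/-0.14) = 1449.9951 cycles

1449.9951 cycles


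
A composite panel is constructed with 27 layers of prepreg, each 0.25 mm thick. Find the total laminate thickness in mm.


h = n * t_ply = 27 * 0.25 = 6.75 mm

6.75 mm


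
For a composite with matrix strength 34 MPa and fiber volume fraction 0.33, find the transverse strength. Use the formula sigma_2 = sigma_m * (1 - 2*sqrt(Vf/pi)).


factor = 1 - 2*sqrt(0.33/pi) = 0.3518
sigma_2 = 34 * 0.3518 = 11.96 MPa

11.96 MPa


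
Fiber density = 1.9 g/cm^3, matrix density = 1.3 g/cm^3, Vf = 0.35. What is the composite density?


rho_c = rho_f*Vf + rho_m*(1-Vf) = 1.9*0.35 + 1.3*0.65 = 1.51 g/cm^3

1.51 g/cm^3


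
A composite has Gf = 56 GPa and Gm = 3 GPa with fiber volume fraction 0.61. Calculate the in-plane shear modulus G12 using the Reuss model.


1/G12 = Vf/Gf + (1-Vf)/Gm = 0.61/56 + 0.39/3
G12 = 7.1 GPa

7.1 GPa


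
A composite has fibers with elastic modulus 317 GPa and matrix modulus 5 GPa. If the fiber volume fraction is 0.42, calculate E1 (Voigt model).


E1 = Ef*Vf + Em*(1-Vf) = 317*0.42 + 5*0.58 = 136.04 GPa

136.04 GPa


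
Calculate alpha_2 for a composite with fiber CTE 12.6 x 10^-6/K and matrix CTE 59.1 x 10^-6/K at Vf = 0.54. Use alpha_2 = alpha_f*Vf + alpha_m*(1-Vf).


alpha_2 = alpha_f*Vf + alpha_m*(1-Vf) = 12.6*0.54 + 59.1*0.46 = 34.0 x 10^-6/K

34.0 x 10^-6/K


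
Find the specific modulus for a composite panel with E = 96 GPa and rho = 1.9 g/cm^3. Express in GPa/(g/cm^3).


Specific stiffness = E/rho = 96/1.9 = 50.5 GPa/(g/cm^3)

50.5 GPa/(g/cm^3)


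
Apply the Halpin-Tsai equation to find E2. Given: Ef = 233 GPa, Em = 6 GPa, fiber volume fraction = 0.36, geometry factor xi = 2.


eta = (Ef/Em - 1)/(Ef/Em + xi) = (38.8333 - 1)/(38.8333 + 2) = 0.9265
E2 = Em*(1+xi*eta*Vf)/(1-eta*Vf) = 15.01 GPa

15.01 GPa


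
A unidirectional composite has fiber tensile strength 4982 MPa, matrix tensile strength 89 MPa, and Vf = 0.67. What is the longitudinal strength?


sigma_1 = sigma_f*Vf + sigma_m*(1-Vf) = 4982*0.67 + 89*0.33 = 3367.3 MPa

3367.3 MPa


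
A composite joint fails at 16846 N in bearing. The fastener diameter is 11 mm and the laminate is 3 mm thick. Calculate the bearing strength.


sigma_br = F/(d*h) = 16846/(11*3) = 510.5 MPa

510.5 MPa


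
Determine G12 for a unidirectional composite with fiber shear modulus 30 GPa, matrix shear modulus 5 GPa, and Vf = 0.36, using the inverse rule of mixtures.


1/G12 = Vf/Gf + (1-Vf)/Gm = 0.36/30 + 0.64/5
G12 = 7.14 GPa

7.14 GPa


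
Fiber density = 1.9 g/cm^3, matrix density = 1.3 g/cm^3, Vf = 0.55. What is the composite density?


rho_c = rho_f*Vf + rho_m*(1-Vf) = 1.9*0.55 + 1.3*0.45 = 1.63 g/cm^3

1.63 g/cm^3


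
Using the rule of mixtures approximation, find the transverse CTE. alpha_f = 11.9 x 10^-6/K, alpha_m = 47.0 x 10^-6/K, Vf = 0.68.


alpha_2 = alpha_f*Vf + alpha_m*(1-Vf) = 11.9*0.68 + 47.0*0.32 = 23.1 x 10^-6/K

23.1 x 10^-6/K


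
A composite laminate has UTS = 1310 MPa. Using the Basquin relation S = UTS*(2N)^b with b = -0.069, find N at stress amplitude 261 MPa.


N = 0.5 * (S/UTS)^(1/b) = 0.5 * (261/1310)^(1/-0.069) = 7.1292e+09 cycles

7.1292e+09 cycles


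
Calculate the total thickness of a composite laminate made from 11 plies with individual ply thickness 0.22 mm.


h = n * t_ply = 11 * 0.22 = 2.42 mm

2.42 mm


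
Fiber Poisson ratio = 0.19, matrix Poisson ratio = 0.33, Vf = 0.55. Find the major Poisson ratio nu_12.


nu_12 = nu_f*Vf + nu_m*(1-Vf) = 0.19*0.55 + 0.33*0.45 = 0.253

0.253


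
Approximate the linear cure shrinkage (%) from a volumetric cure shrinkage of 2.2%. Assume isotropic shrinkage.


Linear shrinkage ≈ vol_shrink/3 = 2.2/3 = 0.733%

0.733%


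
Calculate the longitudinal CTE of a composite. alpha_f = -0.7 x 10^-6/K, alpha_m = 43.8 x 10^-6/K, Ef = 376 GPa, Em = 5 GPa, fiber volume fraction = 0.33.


E1 = Ef*Vf + Em*(1-Vf) = 127.43
alpha_1 = (alpha_f*Ef*Vf + alpha_m*Em*(1-Vf))/E1 = 0.47 x 10^-6/K

0.47 x 10^-6/K


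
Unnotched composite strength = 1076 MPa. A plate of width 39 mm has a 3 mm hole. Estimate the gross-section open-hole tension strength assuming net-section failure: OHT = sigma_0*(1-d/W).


OHT = sigma_0*(1-d/W) = 1076*(1-3/39) = 993.2 MPa

993.2 MPa


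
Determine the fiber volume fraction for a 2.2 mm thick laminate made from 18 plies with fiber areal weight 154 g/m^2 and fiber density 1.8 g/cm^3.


Vf = n * FAW / (rho_f * h * 1000) = 18 * 154 / (1.8 * 2.2 * 1000) = 0.7

0.7


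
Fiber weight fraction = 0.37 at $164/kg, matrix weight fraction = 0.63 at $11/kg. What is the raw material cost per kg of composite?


Cost = cost_f*Wf + cost_m*Wm = 164*0.37 + 11*0.63 = $67.61/kg

$67.61/kg


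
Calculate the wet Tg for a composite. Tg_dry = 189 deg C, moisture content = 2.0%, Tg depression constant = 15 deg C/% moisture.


Tg_wet = Tg_dry - k*moisture = 189 - 15*2.0 = 159.0 deg C

159.0 deg C


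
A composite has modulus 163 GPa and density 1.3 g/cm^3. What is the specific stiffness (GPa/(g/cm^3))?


Specific stiffness = E/rho = 163/1.3 = 125.4 GPa/(g/cm^3)

125.4 GPa/(g/cm^3)


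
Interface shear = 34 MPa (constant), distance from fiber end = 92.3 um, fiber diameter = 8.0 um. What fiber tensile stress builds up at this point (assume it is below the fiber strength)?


Force balance: sigma_f * (pi*d^2/4) = tau * (pi*d) * x  ->  sigma_f = 4 * tau * x / d
sigma_f = 4 * 34 * 92.3 / 8.0 = 1569.1 MPa

1569.1 MPa


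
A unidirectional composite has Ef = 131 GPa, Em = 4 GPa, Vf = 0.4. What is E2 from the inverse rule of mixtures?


1/E2 = Vf/Ef + (1-Vf)/Em = 0.4/131 + 0.6/4
E2 = 6.53 GPa

6.53 GPa


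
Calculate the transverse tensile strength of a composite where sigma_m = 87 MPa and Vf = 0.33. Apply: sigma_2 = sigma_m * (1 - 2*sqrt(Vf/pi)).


factor = 1 - 2*sqrt(0.33/pi) = 0.3518
sigma_2 = 87 * 0.3518 = 30.61 MPa

30.61 MPa


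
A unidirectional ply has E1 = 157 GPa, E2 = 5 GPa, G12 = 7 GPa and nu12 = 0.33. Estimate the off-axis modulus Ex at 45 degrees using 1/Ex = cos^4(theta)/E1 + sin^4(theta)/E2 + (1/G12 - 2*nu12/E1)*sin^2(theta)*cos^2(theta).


cos^4(45) = 0.25, sin^4(45) = 0.25, sin^2(45)*cos^2(45) = 0.25
1/G12 - 2*nu12/E1 = 1/7 - 2*0.33/157 = 0.138653 GPa^-1
1/Ex = 0.25/157 + 0.25/5 + 0.138653*0.25 = 0.0862557 GPa^-1
Ex = 11.59 GPa

11.59 GPa


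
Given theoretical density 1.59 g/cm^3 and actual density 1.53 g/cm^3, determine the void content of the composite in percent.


Void% = (rho_theo - rho_actual)/rho_theo * 100 = (1.59 - 1.53)/1.59 * 100 = 3.77%

3.77%


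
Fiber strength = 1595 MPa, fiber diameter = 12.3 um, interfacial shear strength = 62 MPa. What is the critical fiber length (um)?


Lc = sigma_f * d / (2 * tau_i) = 1595 * 12.3 / (2 * 62) = 158.2 um

158.2 um


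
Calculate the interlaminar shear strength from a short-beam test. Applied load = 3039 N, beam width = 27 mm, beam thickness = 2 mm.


ILSS = 3F/(4bh) = 3*3039/(4*27*2) = 42.21 MPa

42.21 MPa


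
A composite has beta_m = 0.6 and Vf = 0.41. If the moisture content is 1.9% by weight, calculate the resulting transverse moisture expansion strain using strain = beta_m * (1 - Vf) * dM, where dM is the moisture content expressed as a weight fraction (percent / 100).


dM = 1.9/100 = 0.019
strain = beta_m * (1-Vf) * dM = 0.6 * 0.59 * 0.019 = 0.006726

0.006726


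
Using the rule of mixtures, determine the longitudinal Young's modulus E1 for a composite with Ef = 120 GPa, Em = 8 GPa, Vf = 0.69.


E1 = Ef*Vf + Em*(1-Vf) = 120*0.69 + 8*0.31 = 85.28 GPa

85.28 GPa


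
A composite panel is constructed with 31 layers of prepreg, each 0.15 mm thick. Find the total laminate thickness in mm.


h = n * t_ply = 31 * 0.15 = 4.65 mm

4.65 mm


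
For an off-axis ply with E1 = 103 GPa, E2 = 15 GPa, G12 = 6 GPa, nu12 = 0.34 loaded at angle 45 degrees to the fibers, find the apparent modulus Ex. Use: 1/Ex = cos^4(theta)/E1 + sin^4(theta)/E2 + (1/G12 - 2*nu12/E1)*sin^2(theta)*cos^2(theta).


cos^4(45) = 0.25, sin^4(45) = 0.25, sin^2(45)*cos^2(45) = 0.25
1/G12 - 2*nu12/E1 = 1/6 - 2*0.34/103 = 0.160065 GPa^-1
1/Ex = 0.25/103 + 0.25/15 + 0.160065*0.25 = 0.05911 GPa^-1
Ex = 16.92 GPa

16.92 GPa


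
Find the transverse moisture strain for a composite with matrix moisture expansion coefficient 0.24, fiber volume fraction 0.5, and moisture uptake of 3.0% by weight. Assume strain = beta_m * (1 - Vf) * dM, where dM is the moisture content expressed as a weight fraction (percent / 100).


dM = 3.0/100 = 0.03
strain = beta_m * (1-Vf) * dM = 0.24 * 0.5 * 0.03 = 0.0036

0.0036


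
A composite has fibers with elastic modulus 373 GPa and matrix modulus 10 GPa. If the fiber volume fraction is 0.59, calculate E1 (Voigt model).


E1 = Ef*Vf + Em*(1-Vf) = 373*0.59 + 10*0.41 = 224.17 GPa

224.17 GPa


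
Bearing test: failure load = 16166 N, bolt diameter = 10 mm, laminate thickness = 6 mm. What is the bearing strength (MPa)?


sigma_br = F/(d*h) = 16166/(10*6) = 269.4 MPa

269.4 MPa


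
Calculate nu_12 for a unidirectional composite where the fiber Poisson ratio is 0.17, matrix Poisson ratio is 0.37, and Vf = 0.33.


nu_12 = nu_f*Vf + nu_m*(1-Vf) = 0.17*0.33 + 0.37*0.67 = 0.304

0.304


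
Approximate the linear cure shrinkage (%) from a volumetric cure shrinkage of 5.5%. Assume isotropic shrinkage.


Linear shrinkage ≈ vol_shrink/3 = 5.5/3 = 1.833%

1.833%


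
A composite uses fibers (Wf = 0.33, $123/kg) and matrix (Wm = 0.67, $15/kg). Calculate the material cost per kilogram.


Cost = cost_f*Wf + cost_m*Wm = 123*0.33 + 15*0.67 = $50.64/kg

$50.64/kg


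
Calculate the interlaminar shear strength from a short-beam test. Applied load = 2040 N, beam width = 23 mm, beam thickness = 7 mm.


ILSS = 3F/(4bh) = 3*2040/(4*23*7) = 9.5 MPa

9.5 MPa


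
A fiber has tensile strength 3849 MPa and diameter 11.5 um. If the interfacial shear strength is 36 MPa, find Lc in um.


Lc = sigma_f * d / (2 * tau_i) = 3849 * 11.5 / (2 * 36) = 614.8 um

614.8 um


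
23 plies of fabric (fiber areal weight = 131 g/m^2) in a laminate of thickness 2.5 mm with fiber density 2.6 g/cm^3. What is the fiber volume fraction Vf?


Vf = n * FAW / (rho_f * h * 1000) = 23 * 131 / (2.6 * 2.5 * 1000) = 0.4635

0.4635


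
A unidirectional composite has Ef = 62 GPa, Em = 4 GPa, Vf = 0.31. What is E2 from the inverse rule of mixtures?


1/E2 = Vf/Ef + (1-Vf)/Em = 0.31/62 + 0.69/4
E2 = 5.63 GPa

5.63 GPa


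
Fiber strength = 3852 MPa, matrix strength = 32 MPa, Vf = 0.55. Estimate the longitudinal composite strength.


sigma_1 = sigma_f*Vf + sigma_m*(1-Vf) = 3852*0.55 + 32*0.45 = 2133.0 MPa

2133.0 MPa


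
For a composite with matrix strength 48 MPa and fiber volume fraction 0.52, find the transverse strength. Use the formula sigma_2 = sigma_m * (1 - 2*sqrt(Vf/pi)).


factor = 1 - 2*sqrt(0.52/pi) = 0.1863
sigma_2 = 48 * 0.1863 = 8.94 MPa

8.94 MPa


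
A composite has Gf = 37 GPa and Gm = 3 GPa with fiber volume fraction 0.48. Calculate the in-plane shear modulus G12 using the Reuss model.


1/G12 = Vf/Gf + (1-Vf)/Gm = 0.48/37 + 0.52/3
G12 = 5.37 GPa

5.37 GPa


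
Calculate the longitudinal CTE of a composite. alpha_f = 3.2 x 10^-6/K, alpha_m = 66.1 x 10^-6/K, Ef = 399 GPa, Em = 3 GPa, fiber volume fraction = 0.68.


E1 = Ef*Vf + Em*(1-Vf) = 272.28
alpha_1 = (alpha_f*Ef*Vf + alpha_m*Em*(1-Vf))/E1 = 3.42 x 10^-6/K

3.42 x 10^-6/K


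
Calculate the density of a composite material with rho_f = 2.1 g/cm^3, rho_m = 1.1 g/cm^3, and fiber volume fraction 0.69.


rho_c = rho_f*Vf + rho_m*(1-Vf) = 2.1*0.69 + 1.1*0.31 = 1.79 g/cm^3

1.79 g/cm^3


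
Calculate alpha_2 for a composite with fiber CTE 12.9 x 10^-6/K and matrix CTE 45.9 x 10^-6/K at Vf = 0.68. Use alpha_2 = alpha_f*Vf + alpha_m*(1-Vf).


alpha_2 = alpha_f*Vf + alpha_m*(1-Vf) = 12.9*0.68 + 45.9*0.32 = 23.5 x 10^-6/K

23.5 x 10^-6/K


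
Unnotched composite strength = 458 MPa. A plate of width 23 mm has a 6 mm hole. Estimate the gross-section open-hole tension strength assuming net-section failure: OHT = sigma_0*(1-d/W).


OHT = sigma_0*(1-d/W) = 458*(1-6/23) = 338.5 MPa

338.5 MPa


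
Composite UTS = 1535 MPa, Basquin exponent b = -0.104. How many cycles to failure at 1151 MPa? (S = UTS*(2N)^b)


N = 0.5 * (S/UTS)^(1/b) = 0.5 * (1151/1535)^(1/-0.104) = 7.9655 cycles

7.9655 cycles


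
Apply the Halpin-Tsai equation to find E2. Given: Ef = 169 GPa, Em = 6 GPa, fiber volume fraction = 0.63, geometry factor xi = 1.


eta = (Ef/Em - 1)/(Ef/Em + xi) = (28.1667 - 1)/(28.1667 + 1) = 0.9314
E2 = Em*(1+xi*eta*Vf)/(1-eta*Vf) = 23.04 GPa

23.04 GPa


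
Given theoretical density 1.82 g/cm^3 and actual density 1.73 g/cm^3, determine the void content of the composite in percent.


Void% = (rho_theo - rho_actual)/rho_theo * 100 = (1.82 - 1.73)/1.82 * 100 = 4.95%

4.95%


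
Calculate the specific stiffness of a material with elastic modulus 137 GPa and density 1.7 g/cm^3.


Specific stiffness = E/rho = 137/1.7 = 80.6 GPa/(g/cm^3)

80.6 GPa/(g/cm^3)


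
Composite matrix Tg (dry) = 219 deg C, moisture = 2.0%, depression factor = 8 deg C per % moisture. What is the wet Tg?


Tg_wet = Tg_dry - k*moisture = 219 - 8*2.0 = 203.0 deg C

203.0 deg C


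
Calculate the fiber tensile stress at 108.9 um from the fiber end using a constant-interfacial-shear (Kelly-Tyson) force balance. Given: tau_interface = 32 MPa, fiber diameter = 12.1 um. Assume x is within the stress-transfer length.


Force balance: sigma_f * (pi*d^2/4) = tau * (pi*d) * x  ->  sigma_f = 4 * tau * x / d
sigma_f = 4 * 32 * 108.9 / 12.1 = 1152.0 MPa

1152.0 MPa


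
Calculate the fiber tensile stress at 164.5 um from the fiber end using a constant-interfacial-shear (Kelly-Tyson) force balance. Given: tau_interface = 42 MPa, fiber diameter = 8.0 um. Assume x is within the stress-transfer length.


Force balance: sigma_f * (pi*d^2/4) = tau * (pi*d) * x  ->  sigma_f = 4 * tau * x / d
sigma_f = 4 * 42 * 164.5 / 8.0 = 3454.5 MPa

3454.5 MPa


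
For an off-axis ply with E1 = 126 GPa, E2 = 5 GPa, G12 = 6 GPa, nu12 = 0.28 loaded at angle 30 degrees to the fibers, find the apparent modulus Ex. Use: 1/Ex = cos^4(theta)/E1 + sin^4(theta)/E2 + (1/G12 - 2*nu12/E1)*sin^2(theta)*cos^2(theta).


cos^4(30) = 0.5625, sin^4(30) = 0.0625, sin^2(30)*cos^2(30) = 0.1875
1/G12 - 2*nu12/E1 = 1/6 - 2*0.28/126 = 0.162222 GPa^-1
1/Ex = 0.5625/126 + 0.0625/5 + 0.162222*0.1875 = 0.047381 GPa^-1
Ex = 21.11 GPa

21.11 GPa


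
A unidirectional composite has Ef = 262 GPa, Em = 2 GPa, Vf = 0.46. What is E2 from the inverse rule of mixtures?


1/E2 = Vf/Ef + (1-Vf)/Em = 0.46/262 + 0.54/2
E2 = 3.68 GPa

3.68 GPa


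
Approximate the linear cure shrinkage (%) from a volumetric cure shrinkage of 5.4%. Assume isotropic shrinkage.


Linear shrinkage ≈ vol_shrink/3 = 5.4/3 = 1.8%

1.8%


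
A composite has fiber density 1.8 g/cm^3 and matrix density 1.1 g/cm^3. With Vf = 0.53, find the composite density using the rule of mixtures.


rho_c = rho_f*Vf + rho_m*(1-Vf) = 1.8*0.53 + 1.1*0.47 = 1.471 g/cm^3

1.471 g/cm^3


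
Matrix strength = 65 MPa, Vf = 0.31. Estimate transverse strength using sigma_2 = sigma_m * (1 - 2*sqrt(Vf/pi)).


factor = 1 - 2*sqrt(0.31/pi) = 0.3717
sigma_2 = 65 * 0.3717 = 24.16 MPa

24.16 MPa


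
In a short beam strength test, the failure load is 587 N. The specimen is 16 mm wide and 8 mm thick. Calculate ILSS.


ILSS = 3F/(4bh) = 3*587/(4*16*8) = 3.44 MPa

3.44 MPa


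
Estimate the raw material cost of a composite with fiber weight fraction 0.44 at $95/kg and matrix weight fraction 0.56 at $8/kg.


Cost = cost_f*Wf + cost_m*Wm = 95*0.44 + 8*0.56 = $46.28/kg

$46.28/kg


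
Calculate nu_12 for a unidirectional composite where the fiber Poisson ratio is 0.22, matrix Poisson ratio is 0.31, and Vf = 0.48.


nu_12 = nu_f*Vf + nu_m*(1-Vf) = 0.22*0.48 + 0.31*0.52 = 0.2668

0.2668


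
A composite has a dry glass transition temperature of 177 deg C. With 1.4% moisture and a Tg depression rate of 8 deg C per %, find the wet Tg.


Tg_wet = Tg_dry - k*moisture = 177 - 8*1.4 = 165.8 deg C

165.8 deg C


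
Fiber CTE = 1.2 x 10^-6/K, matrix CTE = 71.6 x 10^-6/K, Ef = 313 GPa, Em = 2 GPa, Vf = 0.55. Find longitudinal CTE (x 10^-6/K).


E1 = Ef*Vf + Em*(1-Vf) = 173.05
alpha_1 = (alpha_f*Ef*Vf + alpha_m*Em*(1-Vf))/E1 = 1.57 x 10^-6/K

1.57 x 10^-6/K


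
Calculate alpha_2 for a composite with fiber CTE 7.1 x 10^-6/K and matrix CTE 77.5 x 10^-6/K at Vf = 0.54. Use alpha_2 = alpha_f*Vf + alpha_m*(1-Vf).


alpha_2 = alpha_f*Vf + alpha_m*(1-Vf) = 7.1*0.54 + 77.5*0.46 = 39.5 x 10^-6/K

39.5 x 10^-6/K


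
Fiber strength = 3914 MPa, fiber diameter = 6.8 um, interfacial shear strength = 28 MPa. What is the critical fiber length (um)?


Lc = sigma_f * d / (2 * tau_i) = 3914 * 6.8 / (2 * 28) = 475.3 um

475.3 um


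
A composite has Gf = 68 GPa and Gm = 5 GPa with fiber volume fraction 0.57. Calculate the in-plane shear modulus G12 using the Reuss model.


1/G12 = Vf/Gf + (1-Vf)/Gm = 0.57/68 + 0.43/5
G12 = 10.6 GPa

10.6 GPa


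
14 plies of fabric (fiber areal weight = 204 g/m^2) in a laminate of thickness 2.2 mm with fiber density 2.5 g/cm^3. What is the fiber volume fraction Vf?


Vf = n * FAW / (rho_f * h * 1000) = 14 * 204 / (2.5 * 2.2 * 1000) = 0.5193

0.5193


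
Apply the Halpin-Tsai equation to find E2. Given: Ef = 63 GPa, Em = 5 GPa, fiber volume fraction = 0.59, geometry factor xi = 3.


eta = (Ef/Em - 1)/(Ef/Em + xi) = (12.6 - 1)/(12.6 + 3) = 0.7436
E2 = Em*(1+xi*eta*Vf)/(1-eta*Vf) = 20.63 GPa

20.63 GPa


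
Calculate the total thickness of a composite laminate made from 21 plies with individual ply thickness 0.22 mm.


h = n * t_ply = 21 * 0.22 = 4.62 mm

4.62 mm


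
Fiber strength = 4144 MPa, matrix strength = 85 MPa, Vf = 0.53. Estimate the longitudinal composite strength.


sigma_1 = sigma_f*Vf + sigma_m*(1-Vf) = 4144*0.53 + 85*0.47 = 2236.3 MPa

2236.3 MPa


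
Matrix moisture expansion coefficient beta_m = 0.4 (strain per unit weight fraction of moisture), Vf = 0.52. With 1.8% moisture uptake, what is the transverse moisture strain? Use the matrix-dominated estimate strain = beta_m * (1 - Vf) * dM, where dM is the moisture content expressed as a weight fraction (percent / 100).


dM = 1.8/100 = 0.018
strain = beta_m * (1-Vf) * dM = 0.4 * 0.48 * 0.018 = 0.003456

0.003456


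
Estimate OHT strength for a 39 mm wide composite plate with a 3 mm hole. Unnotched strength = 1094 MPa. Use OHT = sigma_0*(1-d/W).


OHT = sigma_0*(1-d/W) = 1094*(1-3/39) = 1009.8 MPa

1009.8 MPa


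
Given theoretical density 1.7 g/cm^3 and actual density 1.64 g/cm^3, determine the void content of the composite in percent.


Void% = (rho_theo - rho_actual)/rho_theo * 100 = (1.7 - 1.64)/1.7 * 100 = 3.53%

3.53%


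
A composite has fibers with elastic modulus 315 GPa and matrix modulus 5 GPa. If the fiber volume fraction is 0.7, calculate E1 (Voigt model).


E1 = Ef*Vf + Em*(1-Vf) = 315*0.7 + 5*0.3 = 222.0 GPa

222.0 GPa


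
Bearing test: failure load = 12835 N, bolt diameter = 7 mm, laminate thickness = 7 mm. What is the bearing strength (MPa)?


sigma_br = F/(d*h) = 12835/(7*7) = 261.9 MPa

261.9 MPa


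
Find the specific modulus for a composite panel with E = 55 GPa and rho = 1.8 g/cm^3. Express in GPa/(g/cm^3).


Specific stiffness = E/rho = 55/1.8 = 30.6 GPa/(g/cm^3)

30.6 GPa/(g/cm^3)


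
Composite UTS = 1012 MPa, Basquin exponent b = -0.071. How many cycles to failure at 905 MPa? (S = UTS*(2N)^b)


N = 0.5 * (S/UTS)^(1/b) = 0.5 * (905/1012)^(1/-0.071) = 2.4128 cycles

2.4128 cycles


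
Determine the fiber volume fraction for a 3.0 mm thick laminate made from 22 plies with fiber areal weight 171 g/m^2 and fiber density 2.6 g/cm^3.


Vf = n * FAW / (rho_f * h * 1000) = 22 * 171 / (2.6 * 3.0 * 1000) = 0.4823

0.4823


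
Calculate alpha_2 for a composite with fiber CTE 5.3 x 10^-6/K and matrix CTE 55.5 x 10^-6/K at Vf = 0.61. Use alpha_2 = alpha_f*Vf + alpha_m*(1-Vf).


alpha_2 = alpha_f*Vf + alpha_m*(1-Vf) = 5.3*0.61 + 55.5*0.39 = 24.9 x 10^-6/K

24.9 x 10^-6/K


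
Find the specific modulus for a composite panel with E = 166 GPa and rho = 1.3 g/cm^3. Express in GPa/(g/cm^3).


Specific stiffness = E/rho = 166/1.3 = 127.7 GPa/(g/cm^3)

127.7 GPa/(g/cm^3)


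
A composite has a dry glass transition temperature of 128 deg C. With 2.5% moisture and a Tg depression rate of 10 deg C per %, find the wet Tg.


Tg_wet = Tg_dry - k*moisture = 128 - 10*2.5 = 103.0 deg C

103.0 deg C


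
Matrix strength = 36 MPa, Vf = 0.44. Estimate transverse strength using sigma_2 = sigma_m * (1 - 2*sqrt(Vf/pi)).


factor = 1 - 2*sqrt(0.44/pi) = 0.2515
sigma_2 = 36 * 0.2515 = 9.05 MPa

9.05 MPa


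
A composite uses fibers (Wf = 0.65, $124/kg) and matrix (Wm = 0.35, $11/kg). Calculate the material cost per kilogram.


Cost = cost_f*Wf + cost_m*Wm = 124*0.65 + 11*0.35 = $84.45/kg

$84.45/kg


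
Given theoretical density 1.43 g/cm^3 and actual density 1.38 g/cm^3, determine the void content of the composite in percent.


Void% = (rho_theo - rho_actual)/rho_theo * 100 = (1.43 - 1.38)/1.43 * 100 = 3.5%

3.5%


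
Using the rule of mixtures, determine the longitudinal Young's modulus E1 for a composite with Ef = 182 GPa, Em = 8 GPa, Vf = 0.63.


E1 = Ef*Vf + Em*(1-Vf) = 182*0.63 + 8*0.37 = 117.62 GPa

117.62 GPa


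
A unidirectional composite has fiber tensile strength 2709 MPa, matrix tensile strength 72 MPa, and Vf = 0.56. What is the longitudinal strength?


sigma_1 = sigma_f*Vf + sigma_m*(1-Vf) = 2709*0.56 + 72*0.44 = 1548.7 MPa

1548.7 MPa


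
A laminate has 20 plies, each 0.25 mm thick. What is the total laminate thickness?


h = n * t_ply = 20 * 0.25 = 5.0 mm

5.0 mm


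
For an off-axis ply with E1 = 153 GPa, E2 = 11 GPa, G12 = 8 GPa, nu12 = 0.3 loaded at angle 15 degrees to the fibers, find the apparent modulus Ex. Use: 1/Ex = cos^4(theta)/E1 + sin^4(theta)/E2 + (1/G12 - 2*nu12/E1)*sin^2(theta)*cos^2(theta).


cos^4(15) = 0.870513, sin^4(15) = 0.004487, sin^2(15)*cos^2(15) = 0.0625
1/G12 - 2*nu12/E1 = 1/8 - 2*0.3/153 = 0.121078 GPa^-1
1/Ex = 0.870513/153 + 0.004487/11 + 0.121078*0.0625 = 0.013665 GPa^-1
Ex = 73.18 GPa

73.18 GPa


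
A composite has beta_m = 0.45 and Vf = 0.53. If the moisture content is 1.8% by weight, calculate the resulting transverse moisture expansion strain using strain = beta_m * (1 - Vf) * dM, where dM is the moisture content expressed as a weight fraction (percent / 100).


dM = 1.8/100 = 0.018
strain = beta_m * (1-Vf) * dM = 0.45 * 0.47 * 0.018 = 0.003807

0.003807


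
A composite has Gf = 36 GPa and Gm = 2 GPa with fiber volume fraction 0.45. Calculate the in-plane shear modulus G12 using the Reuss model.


1/G12 = Vf/Gf + (1-Vf)/Gm = 0.45/36 + 0.55/2
G12 = 3.48 GPa

3.48 GPa


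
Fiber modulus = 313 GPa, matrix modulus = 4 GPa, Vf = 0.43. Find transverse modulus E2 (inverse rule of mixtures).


1/E2 = Vf/Ef + (1-Vf)/Em = 0.43/313 + 0.57/4
E2 = 6.95 GPa

6.95 GPa


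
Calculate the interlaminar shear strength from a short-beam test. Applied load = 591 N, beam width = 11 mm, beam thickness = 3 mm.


ILSS = 3F/(4bh) = 3*591/(4*11*3) = 13.43 MPa

13.43 MPa


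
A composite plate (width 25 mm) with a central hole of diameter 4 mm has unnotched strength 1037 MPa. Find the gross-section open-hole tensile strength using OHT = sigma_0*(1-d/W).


OHT = sigma_0*(1-d/W) = 1037*(1-4/25) = 871.1 MPa

871.1 MPa


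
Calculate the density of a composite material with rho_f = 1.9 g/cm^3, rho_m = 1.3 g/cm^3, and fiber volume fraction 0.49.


rho_c = rho_f*Vf + rho_m*(1-Vf) = 1.9*0.49 + 1.3*0.51 = 1.594 g/cm^3

1.594 g/cm^3


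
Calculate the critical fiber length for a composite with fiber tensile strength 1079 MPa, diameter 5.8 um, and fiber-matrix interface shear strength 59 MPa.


Lc = sigma_f * d / (2 * tau_i) = 1079 * 5.8 / (2 * 59) = 53.0 um

53.0 um


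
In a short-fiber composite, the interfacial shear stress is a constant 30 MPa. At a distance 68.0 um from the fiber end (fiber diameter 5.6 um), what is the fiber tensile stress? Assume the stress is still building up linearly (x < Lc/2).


Force balance: sigma_f * (pi*d^2/4) = tau * (pi*d) * x  ->  sigma_f = 4 * tau * x / d
sigma_f = 4 * 30 * 68.0 / 5.6 = 1457.1 MPa

1457.1 MPa


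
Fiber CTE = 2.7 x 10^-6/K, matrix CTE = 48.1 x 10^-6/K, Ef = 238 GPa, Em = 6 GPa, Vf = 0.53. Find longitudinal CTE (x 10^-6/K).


E1 = Ef*Vf + Em*(1-Vf) = 128.96
alpha_1 = (alpha_f*Ef*Vf + alpha_m*Em*(1-Vf))/E1 = 3.69 x 10^-6/K

3.69 x 10^-6/K


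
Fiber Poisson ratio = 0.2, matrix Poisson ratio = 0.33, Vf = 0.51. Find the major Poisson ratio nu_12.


nu_12 = nu_f*Vf + nu_m*(1-Vf) = 0.2*0.51 + 0.33*0.49 = 0.2637

0.2637


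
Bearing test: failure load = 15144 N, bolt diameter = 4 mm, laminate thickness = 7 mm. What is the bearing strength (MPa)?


sigma_br = F/(d*h) = 15144/(4*7) = 540.9 MPa

540.9 MPa


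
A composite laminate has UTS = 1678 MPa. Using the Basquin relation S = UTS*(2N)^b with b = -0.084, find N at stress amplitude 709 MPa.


N = 0.5 * (S/UTS)^(1/b) = 0.5 * (709/1678)^(1/-0.084) = 14226.0960 cycles

14226.0960 cycles


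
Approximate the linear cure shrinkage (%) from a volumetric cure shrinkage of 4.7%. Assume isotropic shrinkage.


Linear shrinkage ≈ vol_shrink/3 = 4.7/3 = 1.567%

1.567%


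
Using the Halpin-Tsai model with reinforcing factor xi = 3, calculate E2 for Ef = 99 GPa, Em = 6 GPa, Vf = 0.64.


eta = (Ef/Em - 1)/(Ef/Em + xi) = (16.5 - 1)/(16.5 + 3) = 0.7949
E2 = Em*(1+xi*eta*Vf)/(1-eta*Vf) = 30.85 GPa

30.85 GPa


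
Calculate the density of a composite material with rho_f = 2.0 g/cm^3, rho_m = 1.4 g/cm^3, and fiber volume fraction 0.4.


rho_c = rho_f*Vf + rho_m*(1-Vf) = 2.0*0.4 + 1.4*0.6 = 1.64 g/cm^3

1.64 g/cm^3


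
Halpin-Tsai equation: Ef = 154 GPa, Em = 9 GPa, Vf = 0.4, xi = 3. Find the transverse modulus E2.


eta = (Ef/Em - 1)/(Ef/Em + xi) = (17.1111 - 1)/(17.1111 + 3) = 0.8011
E2 = Em*(1+xi*eta*Vf)/(1-eta*Vf) = 25.98 GPa

25.98 GPa


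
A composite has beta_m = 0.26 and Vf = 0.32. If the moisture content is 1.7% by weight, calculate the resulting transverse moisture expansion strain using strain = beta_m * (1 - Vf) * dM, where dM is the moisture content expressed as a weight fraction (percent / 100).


dM = 1.7/100 = 0.017
strain = beta_m * (1-Vf) * dM = 0.26 * 0.68 * 0.017 = 0.0030056

0.0030056


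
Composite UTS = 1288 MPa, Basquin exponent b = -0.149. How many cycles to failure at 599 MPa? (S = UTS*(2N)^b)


N = 0.5 * (S/UTS)^(1/b) = 0.5 * (599/1288)^(1/-0.149) = 85.2001 cycles

85.2001 cycles


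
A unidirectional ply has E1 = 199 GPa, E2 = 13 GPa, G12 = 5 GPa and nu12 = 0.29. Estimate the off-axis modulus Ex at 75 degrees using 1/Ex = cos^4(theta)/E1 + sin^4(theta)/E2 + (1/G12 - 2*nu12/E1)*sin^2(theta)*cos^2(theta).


cos^4(75) = 0.004487, sin^4(75) = 0.870513, sin^2(75)*cos^2(75) = 0.0625
1/G12 - 2*nu12/E1 = 1/5 - 2*0.29/199 = 0.197085 GPa^-1
1/Ex = 0.004487/199 + 0.870513/13 + 0.197085*0.0625 = 0.0793029 GPa^-1
Ex = 12.61 GPa

12.61 GPa


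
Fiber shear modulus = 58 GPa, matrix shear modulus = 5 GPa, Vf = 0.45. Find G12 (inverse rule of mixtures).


1/G12 = Vf/Gf + (1-Vf)/Gm = 0.45/58 + 0.55/5
G12 = 8.49 GPa

8.49 GPa


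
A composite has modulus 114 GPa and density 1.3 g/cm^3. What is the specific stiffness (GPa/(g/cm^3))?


Specific stiffness = E/rho = 114/1.3 = 87.7 GPa/(g/cm^3)

87.7 GPa/(g/cm^3)


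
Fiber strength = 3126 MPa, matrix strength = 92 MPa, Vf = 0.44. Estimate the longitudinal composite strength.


sigma_1 = sigma_f*Vf + sigma_m*(1-Vf) = 3126*0.44 + 92*0.56 = 1427.0 MPa

1427.0 MPa


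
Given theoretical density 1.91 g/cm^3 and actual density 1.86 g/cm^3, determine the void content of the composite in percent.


Void% = (rho_theo - rho_actual)/rho_theo * 100 = (1.91 - 1.86)/1.91 * 100 = 2.62%

2.62%


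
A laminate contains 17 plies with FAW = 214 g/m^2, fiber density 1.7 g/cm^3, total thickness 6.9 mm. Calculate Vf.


Vf = n * FAW / (rho_f * h * 1000) = 17 * 214 / (1.7 * 6.9 * 1000) = 0.3101

0.3101


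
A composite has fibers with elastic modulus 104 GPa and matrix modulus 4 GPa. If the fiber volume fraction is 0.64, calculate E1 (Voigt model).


E1 = Ef*Vf + Em*(1-Vf) = 104*0.64 + 4*0.36 = 68.0 GPa

68.0 GPa


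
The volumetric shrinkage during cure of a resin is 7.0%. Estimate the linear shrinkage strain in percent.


Linear shrinkage ≈ vol_shrink/3 = 7.0/3 = 2.333%

2.333%


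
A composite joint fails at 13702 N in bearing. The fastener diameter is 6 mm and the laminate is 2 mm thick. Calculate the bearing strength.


sigma_br = F/(d*h) = 13702/(6*2) = 1141.8 MPa

1141.8 MPa


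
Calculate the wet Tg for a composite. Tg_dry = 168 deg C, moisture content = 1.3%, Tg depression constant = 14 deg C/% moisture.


Tg_wet = Tg_dry - k*moisture = 168 - 14*1.3 = 149.8 deg C

149.8 deg C


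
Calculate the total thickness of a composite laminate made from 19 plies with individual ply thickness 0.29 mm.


h = n * t_ply = 19 * 0.29 = 5.51 mm

5.51 mm


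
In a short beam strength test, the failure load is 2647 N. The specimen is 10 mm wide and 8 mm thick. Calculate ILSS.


ILSS = 3F/(4bh) = 3*2647/(4*10*8) = 24.82 MPa

24.82 MPa


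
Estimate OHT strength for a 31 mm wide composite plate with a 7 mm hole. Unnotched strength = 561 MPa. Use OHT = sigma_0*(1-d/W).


OHT = sigma_0*(1-d/W) = 561*(1-7/31) = 434.3 MPa

434.3 MPa


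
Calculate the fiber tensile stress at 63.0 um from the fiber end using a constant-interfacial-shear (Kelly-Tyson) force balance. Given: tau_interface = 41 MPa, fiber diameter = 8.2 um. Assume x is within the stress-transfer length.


Force balance: sigma_f * (pi*d^2/4) = tau * (pi*d) * x  ->  sigma_f = 4 * tau * x / d
sigma_f = 4 * 41 * 63.0 / 8.2 = 1260.0 MPa

1260.0 MPa


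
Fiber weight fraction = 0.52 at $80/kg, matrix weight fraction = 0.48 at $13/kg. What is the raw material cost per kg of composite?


Cost = cost_f*Wf + cost_m*Wm = 80*0.52 + 13*0.48 = $47.84/kg

$47.84/kg


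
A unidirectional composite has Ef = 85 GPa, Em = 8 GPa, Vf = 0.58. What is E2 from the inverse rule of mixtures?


1/E2 = Vf/Ef + (1-Vf)/Em = 0.58/85 + 0.42/8
E2 = 16.86 GPa

16.86 GPa


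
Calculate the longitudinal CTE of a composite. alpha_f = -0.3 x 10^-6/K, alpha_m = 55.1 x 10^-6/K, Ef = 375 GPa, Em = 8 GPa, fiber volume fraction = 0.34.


E1 = Ef*Vf + Em*(1-Vf) = 132.78
alpha_1 = (alpha_f*Ef*Vf + alpha_m*Em*(1-Vf))/E1 = 1.9 x 10^-6/K

1.9 x 10^-6/K


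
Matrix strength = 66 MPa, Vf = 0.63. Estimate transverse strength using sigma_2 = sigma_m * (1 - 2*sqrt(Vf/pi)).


factor = 1 - 2*sqrt(0.63/pi) = 0.1044
sigma_2 = 66 * 0.1044 = 6.89 MPa

6.89 MPa


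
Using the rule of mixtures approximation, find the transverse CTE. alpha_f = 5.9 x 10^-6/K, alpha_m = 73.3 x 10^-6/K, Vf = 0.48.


alpha_2 = alpha_f*Vf + alpha_m*(1-Vf) = 5.9*0.48 + 73.3*0.52 = 40.9 x 10^-6/K

40.9 x 10^-6/K


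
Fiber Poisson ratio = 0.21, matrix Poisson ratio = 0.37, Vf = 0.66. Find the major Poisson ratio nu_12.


nu_12 = nu_f*Vf + nu_m*(1-Vf) = 0.21*0.66 + 0.37*0.34 = 0.2644

0.2644


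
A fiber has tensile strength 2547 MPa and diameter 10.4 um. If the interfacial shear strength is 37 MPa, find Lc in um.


Lc = sigma_f * d / (2 * tau_i) = 2547 * 10.4 / (2 * 37) = 358.0 um

358.0 um


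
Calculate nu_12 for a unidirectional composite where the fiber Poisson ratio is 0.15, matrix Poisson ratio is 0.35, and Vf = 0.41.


nu_12 = nu_f*Vf + nu_m*(1-Vf) = 0.15*0.41 + 0.35*0.59 = 0.268

0.268
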